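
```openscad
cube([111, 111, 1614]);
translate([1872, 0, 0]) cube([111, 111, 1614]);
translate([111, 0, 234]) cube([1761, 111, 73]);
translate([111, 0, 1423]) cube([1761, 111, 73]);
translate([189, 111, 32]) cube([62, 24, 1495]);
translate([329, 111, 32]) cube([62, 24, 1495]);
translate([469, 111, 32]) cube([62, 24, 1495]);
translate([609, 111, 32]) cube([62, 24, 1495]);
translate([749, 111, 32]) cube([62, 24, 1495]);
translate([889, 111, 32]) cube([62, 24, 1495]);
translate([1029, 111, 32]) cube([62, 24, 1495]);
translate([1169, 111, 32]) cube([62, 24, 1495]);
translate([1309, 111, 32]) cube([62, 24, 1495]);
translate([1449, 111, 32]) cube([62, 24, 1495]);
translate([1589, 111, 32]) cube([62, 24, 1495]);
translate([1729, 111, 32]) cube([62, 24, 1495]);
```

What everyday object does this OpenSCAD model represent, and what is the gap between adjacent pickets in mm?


A fence section. The picket gap is 78 mm.

Two posts, two rails, 12 pickets — a fence section. Span 1761 mm holds 12 pickets of 62 mm with 13 equal gaps: ⌊(1761 − 12·62) / 13⌋ = 78 mm.


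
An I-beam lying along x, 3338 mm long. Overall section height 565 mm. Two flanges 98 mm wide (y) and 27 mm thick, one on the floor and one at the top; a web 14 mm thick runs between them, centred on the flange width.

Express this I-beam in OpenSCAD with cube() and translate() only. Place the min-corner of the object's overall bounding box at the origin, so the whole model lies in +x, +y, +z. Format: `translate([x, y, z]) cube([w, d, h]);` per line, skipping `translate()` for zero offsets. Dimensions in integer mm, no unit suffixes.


cube([3338, 98, 27]);
translate([0, 42, 27]) cube([3338, 14, 511]);
translate([0, 0, 538]) cube([3338, 98, 27]);


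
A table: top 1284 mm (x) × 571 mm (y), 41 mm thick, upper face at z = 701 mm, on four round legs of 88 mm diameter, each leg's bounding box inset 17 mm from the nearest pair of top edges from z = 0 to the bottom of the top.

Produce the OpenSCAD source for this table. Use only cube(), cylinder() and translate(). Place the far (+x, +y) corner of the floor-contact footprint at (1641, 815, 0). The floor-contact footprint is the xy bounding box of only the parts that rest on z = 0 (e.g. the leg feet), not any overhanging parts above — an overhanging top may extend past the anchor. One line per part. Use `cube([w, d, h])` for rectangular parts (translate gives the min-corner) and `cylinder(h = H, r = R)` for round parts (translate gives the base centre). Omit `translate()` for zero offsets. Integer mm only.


translate([374, 261, 660]) cube([1284, 571, 41]);
translate([435, 322, 0]) cylinder(h = 660, r = 44);
translate([1597, 322, 0]) cylinder(h = 660, r = 44);
translate([435, 771, 0]) cylinder(h = 660, r = 44);
translate([1597, 771, 0]) cylinder(h = 660, r = 44);


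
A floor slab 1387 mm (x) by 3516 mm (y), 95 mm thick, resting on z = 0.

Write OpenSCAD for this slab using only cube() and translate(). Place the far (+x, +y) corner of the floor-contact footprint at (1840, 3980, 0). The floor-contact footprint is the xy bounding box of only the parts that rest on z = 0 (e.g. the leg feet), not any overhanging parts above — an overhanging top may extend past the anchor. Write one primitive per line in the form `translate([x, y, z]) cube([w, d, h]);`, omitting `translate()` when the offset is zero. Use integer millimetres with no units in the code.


translate([453, 464, 0]) cube([1387, 3516, 95]);


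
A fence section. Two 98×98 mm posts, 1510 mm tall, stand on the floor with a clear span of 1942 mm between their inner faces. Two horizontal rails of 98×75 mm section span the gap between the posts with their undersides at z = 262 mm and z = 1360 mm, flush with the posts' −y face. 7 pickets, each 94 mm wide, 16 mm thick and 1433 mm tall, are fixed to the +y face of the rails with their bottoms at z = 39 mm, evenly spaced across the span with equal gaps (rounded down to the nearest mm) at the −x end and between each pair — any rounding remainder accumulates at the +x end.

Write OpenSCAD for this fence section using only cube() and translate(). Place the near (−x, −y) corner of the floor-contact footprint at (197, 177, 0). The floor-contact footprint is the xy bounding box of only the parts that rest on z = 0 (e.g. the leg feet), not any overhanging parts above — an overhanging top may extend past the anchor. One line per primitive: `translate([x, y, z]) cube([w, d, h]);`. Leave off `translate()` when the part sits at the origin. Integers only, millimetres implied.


translate([197, 177, 0]) cube([98, 98, 1510]);
translate([2237, 177, 0]) cube([98, 98, 1510]);
translate([295, 177, 262]) cube([1942, 98, 75]);
translate([295, 177, 1360]) cube([1942, 98, 75]);
translate([455, 275, 39]) cube([94, 16, 1433]);
translate([709, 275, 39]) cube([94, 16, 1433]);
translate([963, 275, 39]) cube([94, 16, 1433]);
translate([1217, 275, 39]) cube([94, 16, 1433]);
translate([1471, 275, 39]) cube([94, 16, 1433]);
translate([1725, 275, 39]) cube([94, 16, 1433]);
translate([1979, 275, 39]) cube([94, 16, 1433]);


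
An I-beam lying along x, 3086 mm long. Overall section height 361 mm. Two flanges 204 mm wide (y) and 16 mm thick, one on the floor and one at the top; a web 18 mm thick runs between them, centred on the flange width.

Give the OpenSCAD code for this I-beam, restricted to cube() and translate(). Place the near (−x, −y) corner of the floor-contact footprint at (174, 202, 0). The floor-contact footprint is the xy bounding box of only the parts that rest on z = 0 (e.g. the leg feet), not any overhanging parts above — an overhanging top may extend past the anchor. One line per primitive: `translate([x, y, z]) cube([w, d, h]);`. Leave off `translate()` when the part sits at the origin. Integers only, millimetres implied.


translate([174, 202, 0]) cube([3086, 204, 16]);
translate([174, 295, 16]) cube([3086, 18, 329]);
translate([174, 202, 345]) cube([3086, 204, 16]);


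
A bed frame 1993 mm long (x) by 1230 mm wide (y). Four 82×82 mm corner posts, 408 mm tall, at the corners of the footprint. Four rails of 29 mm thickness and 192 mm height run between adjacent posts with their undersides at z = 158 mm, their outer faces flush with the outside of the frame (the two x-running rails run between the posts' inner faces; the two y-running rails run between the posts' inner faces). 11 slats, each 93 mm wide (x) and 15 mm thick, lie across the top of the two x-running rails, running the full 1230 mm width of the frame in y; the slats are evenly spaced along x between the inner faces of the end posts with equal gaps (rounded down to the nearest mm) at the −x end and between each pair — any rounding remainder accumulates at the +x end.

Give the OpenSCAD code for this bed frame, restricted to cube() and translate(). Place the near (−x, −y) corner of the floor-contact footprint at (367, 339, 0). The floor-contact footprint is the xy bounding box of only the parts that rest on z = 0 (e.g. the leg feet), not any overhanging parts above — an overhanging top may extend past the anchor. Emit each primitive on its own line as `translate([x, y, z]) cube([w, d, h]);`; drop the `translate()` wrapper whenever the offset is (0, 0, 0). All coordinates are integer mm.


// slat z = rail_z + rail_h = 158 + 192 = 350
// slat gap = ⌊(1829 − 11·93) / 12⌋ = 67
translate([367, 339, 0]) cube([82, 82, 408]);
translate([367, 1487, 0]) cube([82, 82, 408]);
translate([2278, 339, 0]) cube([82, 82, 408]);
translate([2278, 1487, 0]) cube([82, 82, 408]);
translate([449, 339, 158]) cube([1829, 29, 192]);
translate([449, 1540, 158]) cube([1829, 29, 192]);
translate([367, 421, 158]) cube([29, 1066, 192]);
translate([2331, 421, 158]) cube([29, 1066, 192]);
translate([516, 339, 350]) cube([93, 1230, 15]);
translate([676, 339, 350]) cube([93, 1230, 15]);
translate([836, 339, 350]) cube([93, 1230, 15]);
translate([996, 339, 350]) cube([93, 1230, 15]);
translate([1156, 339, 350]) cube([93, 1230, 15]);
translate([1316, 339, 350]) cube([93, 1230, 15]);
translate([1476, 339, 350]) cube([93, 1230, 15]);
translate([1636, 339, 350]) cube([93, 1230, 15]);
translate([1796, 339, 350]) cube([93, 1230, 15]);
translate([1956, 339, 350]) cube([93, 1230, 15]);
translate([2116, 339, 350]) cube([93, 1230, 15]);


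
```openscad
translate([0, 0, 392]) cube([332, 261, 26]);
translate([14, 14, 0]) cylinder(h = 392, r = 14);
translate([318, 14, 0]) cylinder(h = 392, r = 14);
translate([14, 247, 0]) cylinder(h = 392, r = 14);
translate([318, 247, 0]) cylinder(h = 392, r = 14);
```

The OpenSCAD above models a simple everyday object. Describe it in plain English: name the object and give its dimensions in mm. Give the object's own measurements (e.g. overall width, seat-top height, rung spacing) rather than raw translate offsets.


A four-legged stool. The seat is a 332×261×26 mm slab whose top surface is at z = 418 mm; four round legs, each 28 mm in diameter, run from the floor (z = 0) to the underside of the seat, each leg's axis is inset half a diameter from the nearest pair of seat edges (so the leg's bounding box is flush with the corner).


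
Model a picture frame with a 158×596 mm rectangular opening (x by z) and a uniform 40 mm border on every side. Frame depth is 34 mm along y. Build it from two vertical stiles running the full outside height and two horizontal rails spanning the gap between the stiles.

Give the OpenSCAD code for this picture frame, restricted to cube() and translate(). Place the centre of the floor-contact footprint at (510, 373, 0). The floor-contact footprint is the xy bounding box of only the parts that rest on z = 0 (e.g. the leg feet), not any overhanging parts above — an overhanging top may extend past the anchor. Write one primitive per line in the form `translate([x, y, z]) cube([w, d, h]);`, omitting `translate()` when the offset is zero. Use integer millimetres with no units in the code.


translate([391, 356, 0]) cube([40, 34, 676]);
translate([589, 356, 0]) cube([40, 34, 676]);
translate([431, 356, 0]) cube([158, 34, 40]);
translate([431, 356, 636]) cube([158, 34, 40]);


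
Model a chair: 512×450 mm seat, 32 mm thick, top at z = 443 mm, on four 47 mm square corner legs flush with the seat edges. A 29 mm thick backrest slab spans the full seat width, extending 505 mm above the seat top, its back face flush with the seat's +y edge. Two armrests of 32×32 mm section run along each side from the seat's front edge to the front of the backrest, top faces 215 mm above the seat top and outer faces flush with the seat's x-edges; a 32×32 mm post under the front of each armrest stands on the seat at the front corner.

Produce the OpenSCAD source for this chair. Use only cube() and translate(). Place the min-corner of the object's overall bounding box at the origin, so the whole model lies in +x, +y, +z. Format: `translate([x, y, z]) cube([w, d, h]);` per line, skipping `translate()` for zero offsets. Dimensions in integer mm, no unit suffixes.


// leg_h = 443 - 32 = 411
// arm post h = 215 - 32 = 183
translate([0, 0, 411]) cube([512, 450, 32]);
cube([47, 47, 411]);
translate([465, 0, 0]) cube([47, 47, 411]);
translate([0, 403, 0]) cube([47, 47, 411]);
translate([465, 403, 0]) cube([47, 47, 411]);
translate([0, 421, 443]) cube([512, 29, 505]);
translate([0, 0, 626]) cube([32, 421, 32]);
translate([480, 0, 626]) cube([32, 421, 32]);
translate([0, 0, 443]) cube([32, 32, 183]);
translate([480, 0, 443]) cube([32, 32, 183]);


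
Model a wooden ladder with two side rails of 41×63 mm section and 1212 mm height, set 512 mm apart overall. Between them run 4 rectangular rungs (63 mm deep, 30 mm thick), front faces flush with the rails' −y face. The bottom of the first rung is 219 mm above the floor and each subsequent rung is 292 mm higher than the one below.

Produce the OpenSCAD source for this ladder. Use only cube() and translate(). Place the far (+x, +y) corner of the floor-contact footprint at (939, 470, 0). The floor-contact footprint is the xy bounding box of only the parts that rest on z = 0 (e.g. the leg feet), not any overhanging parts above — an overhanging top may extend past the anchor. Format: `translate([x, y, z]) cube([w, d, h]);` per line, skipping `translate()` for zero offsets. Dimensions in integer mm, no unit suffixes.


translate([427, 407, 0]) cube([41, 63, 1212]);
translate([898, 407, 0]) cube([41, 63, 1212]);
translate([468, 407, 219]) cube([430, 63, 30]);
translate([468, 407, 511]) cube([430, 63, 30]);
translate([468, 407, 803]) cube([430, 63, 30]);
translate([468, 407, 1095]) cube([430, 63, 30]);


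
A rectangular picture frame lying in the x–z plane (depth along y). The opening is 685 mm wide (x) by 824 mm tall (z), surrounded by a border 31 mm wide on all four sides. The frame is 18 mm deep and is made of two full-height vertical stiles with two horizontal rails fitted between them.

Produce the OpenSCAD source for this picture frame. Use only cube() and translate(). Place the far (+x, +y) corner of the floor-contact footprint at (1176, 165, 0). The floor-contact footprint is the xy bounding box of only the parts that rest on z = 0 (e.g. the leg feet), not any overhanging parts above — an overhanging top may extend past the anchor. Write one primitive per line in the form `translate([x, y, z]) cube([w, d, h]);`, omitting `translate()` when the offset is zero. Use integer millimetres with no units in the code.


translate([429, 147, 0]) cube([31, 18, 886]);
translate([1145, 147, 0]) cube([31, 18, 886]);
translate([460, 147, 0]) cube([685, 18, 31]);
translate([460, 147, 855]) cube([685, 18, 31]);


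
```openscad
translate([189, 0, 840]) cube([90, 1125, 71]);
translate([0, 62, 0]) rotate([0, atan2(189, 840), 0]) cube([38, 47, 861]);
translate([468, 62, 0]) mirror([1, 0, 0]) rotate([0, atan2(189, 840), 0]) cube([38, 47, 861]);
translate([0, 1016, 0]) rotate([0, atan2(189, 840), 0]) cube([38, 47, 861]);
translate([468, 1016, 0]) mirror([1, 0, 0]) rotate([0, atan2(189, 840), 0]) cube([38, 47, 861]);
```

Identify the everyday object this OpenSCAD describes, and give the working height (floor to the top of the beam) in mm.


A sawhorse. The overall height is 911 mm.

A beam across two mirrored pairs of raked legs — a sawhorse. The beam's underside is at z = 840 (matching the legs' vertical rise in atan2(189, 840)) and the beam is 71 mm tall, so its top is at 840 + 71 = 911 mm. The raked legs top out at the beam's underside, so that is the highest point.


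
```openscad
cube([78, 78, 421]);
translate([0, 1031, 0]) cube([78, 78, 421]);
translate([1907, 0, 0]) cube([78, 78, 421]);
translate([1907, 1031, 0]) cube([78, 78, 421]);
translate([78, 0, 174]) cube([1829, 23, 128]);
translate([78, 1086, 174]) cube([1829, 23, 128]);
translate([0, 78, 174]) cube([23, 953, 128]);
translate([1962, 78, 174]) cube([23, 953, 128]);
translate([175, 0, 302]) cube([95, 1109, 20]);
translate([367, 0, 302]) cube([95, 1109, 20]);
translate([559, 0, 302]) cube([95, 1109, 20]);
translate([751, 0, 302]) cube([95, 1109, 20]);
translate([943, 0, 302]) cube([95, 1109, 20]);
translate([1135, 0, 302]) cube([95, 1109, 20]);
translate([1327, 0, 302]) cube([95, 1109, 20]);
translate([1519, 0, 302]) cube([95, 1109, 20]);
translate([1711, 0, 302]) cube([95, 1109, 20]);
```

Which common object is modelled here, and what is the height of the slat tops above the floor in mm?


A bed frame. The slat-top height is 322 mm.

Four posts, four rails, and a row of slats — a bed frame. Slats sit on the rails at z = 174 + 128 = 302; with slat thickness 20, the top is 322 mm.


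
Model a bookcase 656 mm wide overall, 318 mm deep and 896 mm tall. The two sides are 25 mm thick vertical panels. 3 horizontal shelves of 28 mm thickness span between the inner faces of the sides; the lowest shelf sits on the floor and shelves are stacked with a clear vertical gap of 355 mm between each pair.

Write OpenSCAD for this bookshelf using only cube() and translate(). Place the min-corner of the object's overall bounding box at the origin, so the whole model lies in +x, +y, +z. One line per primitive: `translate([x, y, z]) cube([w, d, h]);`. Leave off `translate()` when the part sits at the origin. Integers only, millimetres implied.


cube([25, 318, 896]);
translate([631, 0, 0]) cube([25, 318, 896]);
translate([25, 0, 0]) cube([606, 318, 28]);
translate([25, 0, 383]) cube([606, 318, 28]);
translate([25, 0, 766]) cube([606, 318, 28]);


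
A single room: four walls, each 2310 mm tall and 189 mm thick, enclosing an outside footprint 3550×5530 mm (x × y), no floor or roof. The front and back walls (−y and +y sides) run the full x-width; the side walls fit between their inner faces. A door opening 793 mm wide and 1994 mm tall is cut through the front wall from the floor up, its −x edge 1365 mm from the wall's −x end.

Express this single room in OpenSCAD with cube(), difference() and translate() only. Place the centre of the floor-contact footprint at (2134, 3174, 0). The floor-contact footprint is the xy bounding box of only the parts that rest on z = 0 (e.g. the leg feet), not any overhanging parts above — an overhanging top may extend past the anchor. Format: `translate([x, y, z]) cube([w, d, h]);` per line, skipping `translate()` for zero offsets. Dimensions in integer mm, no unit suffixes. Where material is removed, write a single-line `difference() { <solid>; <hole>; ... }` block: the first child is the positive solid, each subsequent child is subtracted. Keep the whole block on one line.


difference() { translate([359, 409, 0]) cube([3550, 189, 2310]); translate([1724, 409, 0]) cube([793, 189, 1994]); }
translate([359, 5750, 0]) cube([3550, 189, 2310]);
translate([359, 598, 0]) cube([189, 5152, 2310]);
translate([3720, 598, 0]) cube([189, 5152, 2310]);


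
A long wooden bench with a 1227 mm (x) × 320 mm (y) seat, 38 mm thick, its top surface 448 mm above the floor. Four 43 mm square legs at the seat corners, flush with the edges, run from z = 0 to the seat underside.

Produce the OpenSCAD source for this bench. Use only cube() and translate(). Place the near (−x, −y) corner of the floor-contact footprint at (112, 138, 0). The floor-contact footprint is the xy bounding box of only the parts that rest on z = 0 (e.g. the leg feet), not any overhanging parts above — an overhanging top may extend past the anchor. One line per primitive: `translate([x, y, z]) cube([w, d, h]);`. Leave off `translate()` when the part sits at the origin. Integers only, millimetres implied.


translate([112, 138, 410]) cube([1227, 320, 38]);
translate([112, 138, 0]) cube([43, 43, 410]);
translate([112, 415, 0]) cube([43, 43, 410]);
translate([1296, 138, 0]) cube([43, 43, 410]);
translate([1296, 415, 0]) cube([43, 43, 410]);


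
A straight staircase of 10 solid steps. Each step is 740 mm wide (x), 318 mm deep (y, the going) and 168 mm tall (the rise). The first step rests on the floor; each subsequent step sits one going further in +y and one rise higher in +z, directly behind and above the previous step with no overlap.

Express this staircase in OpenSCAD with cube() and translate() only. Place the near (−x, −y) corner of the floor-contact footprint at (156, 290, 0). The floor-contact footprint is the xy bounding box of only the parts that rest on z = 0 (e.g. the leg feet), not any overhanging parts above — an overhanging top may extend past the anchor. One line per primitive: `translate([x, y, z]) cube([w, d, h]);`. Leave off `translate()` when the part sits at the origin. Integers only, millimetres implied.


translate([156, 290, 0]) cube([740, 318, 168]);
translate([156, 608, 168]) cube([740, 318, 168]);
translate([156, 926, 336]) cube([740, 318, 168]);
translate([156, 1244, 504]) cube([740, 318, 168]);
translate([156, 1562, 672]) cube([740, 318, 168]);
translate([156, 1880, 840]) cube([740, 318, 168]);
translate([156, 2198, 1008]) cube([740, 318, 168]);
translate([156, 2516, 1176]) cube([740, 318, 168]);
translate([156, 2834, 1344]) cube([740, 318, 168]);
translate([156, 3152, 1512]) cube([740, 318, 168]);


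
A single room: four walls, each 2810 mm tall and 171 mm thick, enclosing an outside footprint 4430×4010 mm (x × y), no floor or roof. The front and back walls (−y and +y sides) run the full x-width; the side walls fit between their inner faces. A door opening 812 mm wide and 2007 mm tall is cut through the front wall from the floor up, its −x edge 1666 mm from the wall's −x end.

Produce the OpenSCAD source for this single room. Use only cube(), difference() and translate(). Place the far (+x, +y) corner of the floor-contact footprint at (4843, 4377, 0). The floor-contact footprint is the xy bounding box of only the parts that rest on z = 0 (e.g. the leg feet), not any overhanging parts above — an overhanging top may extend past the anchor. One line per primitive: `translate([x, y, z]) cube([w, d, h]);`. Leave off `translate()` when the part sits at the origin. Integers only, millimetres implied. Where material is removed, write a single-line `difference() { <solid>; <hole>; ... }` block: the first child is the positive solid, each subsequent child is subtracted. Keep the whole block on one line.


difference() { translate([413, 367, 0]) cube([4430, 171, 2810]); translate([2079, 367, 0]) cube([812, 171, 2007]); }
translate([413, 4206, 0]) cube([4430, 171, 2810]);
translate([413, 538, 0]) cube([171, 3668, 2810]);
translate([4672, 538, 0]) cube([171, 3668, 2810]);


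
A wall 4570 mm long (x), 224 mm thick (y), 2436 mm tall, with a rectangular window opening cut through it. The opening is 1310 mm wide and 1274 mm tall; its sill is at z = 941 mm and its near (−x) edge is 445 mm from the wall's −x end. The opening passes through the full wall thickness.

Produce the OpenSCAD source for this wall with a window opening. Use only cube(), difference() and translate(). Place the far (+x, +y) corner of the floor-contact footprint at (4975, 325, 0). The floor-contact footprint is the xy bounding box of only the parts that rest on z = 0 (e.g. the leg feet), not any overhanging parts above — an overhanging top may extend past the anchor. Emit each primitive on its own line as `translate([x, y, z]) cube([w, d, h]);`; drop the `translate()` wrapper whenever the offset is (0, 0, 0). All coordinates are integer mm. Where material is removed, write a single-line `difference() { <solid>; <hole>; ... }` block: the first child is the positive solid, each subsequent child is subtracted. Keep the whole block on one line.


difference() { translate([405, 101, 0]) cube([4570, 224, 2436]); translate([850, 101, 941]) cube([1310, 224, 1274]); }


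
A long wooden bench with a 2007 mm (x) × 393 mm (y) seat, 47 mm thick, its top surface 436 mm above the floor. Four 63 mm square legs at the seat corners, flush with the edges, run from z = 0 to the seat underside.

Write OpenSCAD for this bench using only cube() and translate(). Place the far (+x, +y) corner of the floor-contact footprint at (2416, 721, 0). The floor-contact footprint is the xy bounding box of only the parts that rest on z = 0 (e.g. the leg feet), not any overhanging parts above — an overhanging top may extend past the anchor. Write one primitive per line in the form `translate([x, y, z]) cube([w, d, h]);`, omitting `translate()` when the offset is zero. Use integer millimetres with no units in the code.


// leg_h = 436 − 47 = 389
translate([409, 328, 389]) cube([2007, 393, 47]);
translate([409, 328, 0]) cube([63, 63, 389]);
translate([409, 658, 0]) cube([63, 63, 389]);
translate([2353, 328, 0]) cube([63, 63, 389]);
translate([2353, 658, 0]) cube([63, 63, 389]);


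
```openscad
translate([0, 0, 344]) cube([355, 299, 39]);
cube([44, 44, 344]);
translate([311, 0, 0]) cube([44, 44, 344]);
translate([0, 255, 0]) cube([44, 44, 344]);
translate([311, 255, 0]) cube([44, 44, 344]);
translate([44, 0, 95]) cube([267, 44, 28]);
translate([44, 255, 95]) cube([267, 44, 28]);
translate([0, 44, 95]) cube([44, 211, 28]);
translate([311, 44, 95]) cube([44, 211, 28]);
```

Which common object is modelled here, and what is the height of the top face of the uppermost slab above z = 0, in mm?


A stool. The seat height is 383 mm.

A 355×299×39 slab at z = 344 on four corner posts — a stool. The seat top is 344 + 39 = 383 mm.


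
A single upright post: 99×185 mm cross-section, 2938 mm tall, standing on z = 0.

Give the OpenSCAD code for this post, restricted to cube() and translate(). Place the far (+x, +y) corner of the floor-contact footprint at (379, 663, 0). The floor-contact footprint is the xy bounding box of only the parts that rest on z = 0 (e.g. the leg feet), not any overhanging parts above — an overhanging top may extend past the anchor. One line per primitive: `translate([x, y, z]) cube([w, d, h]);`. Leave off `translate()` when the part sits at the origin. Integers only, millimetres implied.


translate([280, 478, 0]) cube([99, 185, 2938]);


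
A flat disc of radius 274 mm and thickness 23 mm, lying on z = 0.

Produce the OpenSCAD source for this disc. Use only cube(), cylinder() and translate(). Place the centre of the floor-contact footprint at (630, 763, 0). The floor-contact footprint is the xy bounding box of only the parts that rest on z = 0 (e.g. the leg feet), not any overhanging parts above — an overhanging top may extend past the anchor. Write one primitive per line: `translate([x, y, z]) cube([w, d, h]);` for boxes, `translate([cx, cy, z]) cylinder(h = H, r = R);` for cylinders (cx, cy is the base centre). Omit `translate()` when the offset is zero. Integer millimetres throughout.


translate([630, 763, 0]) cylinder(h = 23, r = 274);


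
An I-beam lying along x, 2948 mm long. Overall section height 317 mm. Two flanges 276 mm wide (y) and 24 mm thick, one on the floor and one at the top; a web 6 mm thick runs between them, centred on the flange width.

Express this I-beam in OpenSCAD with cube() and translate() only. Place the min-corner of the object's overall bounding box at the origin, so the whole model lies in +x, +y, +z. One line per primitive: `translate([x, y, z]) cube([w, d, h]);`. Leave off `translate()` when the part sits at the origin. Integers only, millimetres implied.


cube([2948, 276, 24]);
translate([0, 135, 24]) cube([2948, 6, 269]);
translate([0, 0, 293]) cube([2948, 276, 24]);


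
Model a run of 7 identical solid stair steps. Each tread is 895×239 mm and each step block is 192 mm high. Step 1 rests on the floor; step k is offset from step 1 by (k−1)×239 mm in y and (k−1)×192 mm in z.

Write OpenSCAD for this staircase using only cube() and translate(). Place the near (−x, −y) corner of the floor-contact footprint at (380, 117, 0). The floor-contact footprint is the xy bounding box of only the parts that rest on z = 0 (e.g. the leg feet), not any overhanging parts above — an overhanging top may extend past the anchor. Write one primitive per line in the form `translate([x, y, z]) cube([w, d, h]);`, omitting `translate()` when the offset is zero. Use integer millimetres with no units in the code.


translate([380, 117, 0]) cube([895, 239, 192]);
translate([380, 356, 192]) cube([895, 239, 192]);
translate([380, 595, 384]) cube([895, 239, 192]);
translate([380, 834, 576]) cube([895, 239, 192]);
translate([380, 1073, 768]) cube([895, 239, 192]);
translate([380, 1312, 960]) cube([895, 239, 192]);
translate([380, 1551, 1152]) cube([895, 239, 192]);


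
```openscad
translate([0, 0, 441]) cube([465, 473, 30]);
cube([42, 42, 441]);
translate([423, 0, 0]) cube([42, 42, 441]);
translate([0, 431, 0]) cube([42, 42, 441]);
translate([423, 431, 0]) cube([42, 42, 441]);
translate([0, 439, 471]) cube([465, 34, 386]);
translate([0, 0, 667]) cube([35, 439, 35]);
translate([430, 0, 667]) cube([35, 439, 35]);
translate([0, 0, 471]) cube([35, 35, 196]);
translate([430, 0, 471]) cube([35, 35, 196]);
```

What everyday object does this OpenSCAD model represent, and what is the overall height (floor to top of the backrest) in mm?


A chair. The overall height is 857 mm.

A slab on four corner posts with a tall panel at the back — a chair. The seat slab sits at z = 441 with thickness 30, and the 386 mm backrest starts at the seat top, so the overall height is 441 + 30 + 386 = 857 mm.


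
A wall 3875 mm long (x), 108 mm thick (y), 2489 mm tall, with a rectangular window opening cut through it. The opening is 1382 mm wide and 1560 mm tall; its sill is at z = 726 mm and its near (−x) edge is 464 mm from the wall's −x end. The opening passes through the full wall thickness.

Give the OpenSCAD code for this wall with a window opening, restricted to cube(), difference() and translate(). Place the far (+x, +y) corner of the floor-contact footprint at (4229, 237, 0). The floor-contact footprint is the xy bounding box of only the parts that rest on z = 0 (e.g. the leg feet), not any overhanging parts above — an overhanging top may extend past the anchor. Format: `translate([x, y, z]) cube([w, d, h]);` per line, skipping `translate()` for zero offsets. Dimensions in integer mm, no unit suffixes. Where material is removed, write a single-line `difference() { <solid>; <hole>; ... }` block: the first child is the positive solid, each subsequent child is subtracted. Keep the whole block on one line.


difference() { translate([354, 129, 0]) cube([3875, 108, 2489]); translate([818, 129, 726]) cube([1382, 108, 1560]); }


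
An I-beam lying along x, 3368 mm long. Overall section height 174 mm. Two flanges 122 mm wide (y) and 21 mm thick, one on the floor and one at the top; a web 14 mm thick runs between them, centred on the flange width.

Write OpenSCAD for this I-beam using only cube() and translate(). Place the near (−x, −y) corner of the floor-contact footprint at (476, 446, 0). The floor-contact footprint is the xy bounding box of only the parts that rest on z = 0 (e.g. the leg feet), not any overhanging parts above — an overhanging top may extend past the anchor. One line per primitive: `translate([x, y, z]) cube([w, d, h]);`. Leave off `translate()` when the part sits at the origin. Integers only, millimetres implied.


translate([476, 446, 0]) cube([3368, 122, 21]);
translate([476, 500, 21]) cube([3368, 14, 132]);
translate([476, 446, 153]) cube([3368, 122, 21]);


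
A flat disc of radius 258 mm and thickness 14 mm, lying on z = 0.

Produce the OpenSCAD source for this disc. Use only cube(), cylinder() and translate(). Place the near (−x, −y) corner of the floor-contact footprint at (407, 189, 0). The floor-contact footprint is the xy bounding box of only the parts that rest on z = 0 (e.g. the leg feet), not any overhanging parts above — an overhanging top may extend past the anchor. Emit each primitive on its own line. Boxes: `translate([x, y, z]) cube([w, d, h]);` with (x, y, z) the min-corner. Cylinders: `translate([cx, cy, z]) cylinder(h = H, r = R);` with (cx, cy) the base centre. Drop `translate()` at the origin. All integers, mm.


translate([665, 447, 0]) cylinder(h = 14, r = 258);


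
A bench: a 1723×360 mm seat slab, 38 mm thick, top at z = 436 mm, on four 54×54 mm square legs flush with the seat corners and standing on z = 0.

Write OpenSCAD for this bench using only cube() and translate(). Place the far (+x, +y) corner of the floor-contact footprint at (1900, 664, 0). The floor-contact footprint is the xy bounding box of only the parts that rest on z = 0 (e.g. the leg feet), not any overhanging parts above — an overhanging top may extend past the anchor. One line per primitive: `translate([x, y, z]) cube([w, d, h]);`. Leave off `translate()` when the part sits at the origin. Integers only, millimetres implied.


translate([177, 304, 398]) cube([1723, 360, 38]);
translate([177, 304, 0]) cube([54, 54, 398]);
translate([177, 610, 0]) cube([54, 54, 398]);
translate([1846, 304, 0]) cube([54, 54, 398]);
translate([1846, 610, 0]) cube([54, 54, 398]);


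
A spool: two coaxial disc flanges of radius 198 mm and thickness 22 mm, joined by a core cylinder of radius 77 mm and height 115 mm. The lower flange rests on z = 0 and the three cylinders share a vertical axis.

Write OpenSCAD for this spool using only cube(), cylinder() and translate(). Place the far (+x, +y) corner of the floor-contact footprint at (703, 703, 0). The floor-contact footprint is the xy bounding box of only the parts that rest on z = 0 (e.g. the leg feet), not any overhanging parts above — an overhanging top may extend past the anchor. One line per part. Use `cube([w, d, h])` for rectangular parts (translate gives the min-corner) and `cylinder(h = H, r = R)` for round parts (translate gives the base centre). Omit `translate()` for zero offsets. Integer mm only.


translate([505, 505, 0]) cylinder(h = 22, r = 198);
translate([505, 505, 22]) cylinder(h = 115, r = 77);
translate([505, 505, 137]) cylinder(h = 22, r = 198);


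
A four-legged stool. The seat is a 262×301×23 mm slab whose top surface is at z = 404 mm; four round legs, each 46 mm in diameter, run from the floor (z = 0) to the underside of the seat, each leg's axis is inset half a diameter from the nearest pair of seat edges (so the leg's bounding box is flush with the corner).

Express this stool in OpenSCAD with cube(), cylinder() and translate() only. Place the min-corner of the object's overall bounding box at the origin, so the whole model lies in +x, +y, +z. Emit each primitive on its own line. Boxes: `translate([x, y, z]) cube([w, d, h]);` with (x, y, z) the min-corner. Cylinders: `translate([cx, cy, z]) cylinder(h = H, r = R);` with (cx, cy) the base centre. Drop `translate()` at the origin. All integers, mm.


translate([0, 0, 381]) cube([262, 301, 23]);
translate([23, 23, 0]) cylinder(h = 381, r = 23);
translate([239, 23, 0]) cylinder(h = 381, r = 23);
translate([23, 278, 0]) cylinder(h = 381, r = 23);
translate([239, 278, 0]) cylinder(h = 381, r = 23);


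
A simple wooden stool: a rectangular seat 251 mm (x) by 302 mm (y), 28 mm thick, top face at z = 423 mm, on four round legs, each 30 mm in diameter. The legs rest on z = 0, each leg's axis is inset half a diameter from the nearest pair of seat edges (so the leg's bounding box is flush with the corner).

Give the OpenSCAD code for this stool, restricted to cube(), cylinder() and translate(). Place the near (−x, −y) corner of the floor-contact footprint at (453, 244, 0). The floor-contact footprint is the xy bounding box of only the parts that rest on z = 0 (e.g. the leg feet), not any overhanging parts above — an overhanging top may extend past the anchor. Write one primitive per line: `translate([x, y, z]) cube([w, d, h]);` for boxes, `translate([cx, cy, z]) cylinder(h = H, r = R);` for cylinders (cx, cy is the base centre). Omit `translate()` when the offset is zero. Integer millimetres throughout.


// leg_h = 423 - 28 = 395
translate([453, 244, 395]) cube([251, 302, 28]);
translate([468, 259, 0]) cylinder(h = 395, r = 15);
translate([689, 259, 0]) cylinder(h = 395, r = 15);
translate([468, 531, 0]) cylinder(h = 395, r = 15);
translate([689, 531, 0]) cylinder(h = 395, r = 15);


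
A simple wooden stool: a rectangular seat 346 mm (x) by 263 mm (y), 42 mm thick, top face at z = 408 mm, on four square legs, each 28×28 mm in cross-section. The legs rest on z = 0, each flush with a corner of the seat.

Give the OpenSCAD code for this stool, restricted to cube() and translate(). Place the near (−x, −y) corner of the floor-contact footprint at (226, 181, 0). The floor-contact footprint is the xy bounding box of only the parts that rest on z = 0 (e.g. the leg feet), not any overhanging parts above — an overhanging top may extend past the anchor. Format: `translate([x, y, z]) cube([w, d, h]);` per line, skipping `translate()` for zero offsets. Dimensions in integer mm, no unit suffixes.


translate([226, 181, 366]) cube([346, 263, 42]);
translate([226, 181, 0]) cube([28, 28, 366]);
translate([544, 181, 0]) cube([28, 28, 366]);
translate([226, 416, 0]) cube([28, 28, 366]);
translate([544, 416, 0]) cube([28, 28, 366]);


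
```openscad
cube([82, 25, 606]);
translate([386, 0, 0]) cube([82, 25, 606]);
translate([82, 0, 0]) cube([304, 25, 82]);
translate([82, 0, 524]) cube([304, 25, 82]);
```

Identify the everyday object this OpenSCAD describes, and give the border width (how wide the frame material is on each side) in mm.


A picture frame. The border width is 82 mm.

Four thin pieces enclosing a rectangular opening — a picture frame. The two full-height stiles are 606 mm tall; the top rail sits at z = 524 and is 82 mm tall, so the border above the opening is 606 − 524 = 82 mm, matching the stile x-width.


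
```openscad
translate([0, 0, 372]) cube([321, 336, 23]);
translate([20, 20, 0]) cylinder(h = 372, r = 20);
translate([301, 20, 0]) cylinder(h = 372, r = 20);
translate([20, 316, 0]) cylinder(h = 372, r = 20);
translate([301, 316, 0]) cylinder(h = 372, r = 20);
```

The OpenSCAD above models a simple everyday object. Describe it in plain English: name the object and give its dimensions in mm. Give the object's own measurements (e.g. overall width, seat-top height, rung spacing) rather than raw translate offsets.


A simple wooden stool: a rectangular seat 321 mm (x) by 336 mm (y), 23 mm thick, top face at z = 395 mm, on four round legs, each 40 mm in diameter. The legs rest on z = 0, each leg's axis is inset half a diameter from the nearest pair of seat edges (so the leg's bounding box is flush with the corner).


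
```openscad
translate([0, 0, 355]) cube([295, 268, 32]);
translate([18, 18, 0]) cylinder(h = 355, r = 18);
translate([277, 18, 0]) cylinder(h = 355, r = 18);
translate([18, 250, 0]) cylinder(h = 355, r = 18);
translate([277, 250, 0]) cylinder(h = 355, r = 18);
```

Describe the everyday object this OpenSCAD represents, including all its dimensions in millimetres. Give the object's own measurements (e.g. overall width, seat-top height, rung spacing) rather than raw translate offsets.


A four-legged stool. The seat is a 295×268×32 mm slab whose top surface is at z = 387 mm; four round legs, each 36 mm in diameter, run from the floor (z = 0) to the underside of the seat, each leg's axis is inset half a diameter from the nearest pair of seat edges (so the leg's bounding box is flush with the corner).


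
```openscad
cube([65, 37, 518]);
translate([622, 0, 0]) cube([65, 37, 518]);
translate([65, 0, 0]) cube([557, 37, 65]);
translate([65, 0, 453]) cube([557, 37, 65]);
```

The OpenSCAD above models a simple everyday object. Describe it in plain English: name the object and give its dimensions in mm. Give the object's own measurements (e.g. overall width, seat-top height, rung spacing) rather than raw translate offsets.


A rectangular picture frame lying in the x–z plane (depth along y). The opening is 557 mm wide (x) by 388 mm tall (z), surrounded by a border 65 mm wide on all four sides. The frame is 37 mm deep and is made of two full-height vertical stiles with two horizontal rails fitted between them.


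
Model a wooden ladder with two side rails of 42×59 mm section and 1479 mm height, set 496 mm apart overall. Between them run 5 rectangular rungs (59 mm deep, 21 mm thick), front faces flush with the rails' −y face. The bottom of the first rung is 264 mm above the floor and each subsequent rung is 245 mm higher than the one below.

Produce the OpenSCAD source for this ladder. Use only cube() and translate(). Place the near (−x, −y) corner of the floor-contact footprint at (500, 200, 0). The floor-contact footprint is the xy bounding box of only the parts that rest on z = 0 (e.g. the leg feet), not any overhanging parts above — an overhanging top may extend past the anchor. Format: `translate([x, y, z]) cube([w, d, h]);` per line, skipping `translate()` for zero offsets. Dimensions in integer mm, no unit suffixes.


translate([500, 200, 0]) cube([42, 59, 1479]);
translate([954, 200, 0]) cube([42, 59, 1479]);
translate([542, 200, 264]) cube([412, 59, 21]);
translate([542, 200, 509]) cube([412, 59, 21]);
translate([542, 200, 754]) cube([412, 59, 21]);
translate([542, 200, 999]) cube([412, 59, 21]);
translate([542, 200, 1244]) cube([412, 59, 21]);


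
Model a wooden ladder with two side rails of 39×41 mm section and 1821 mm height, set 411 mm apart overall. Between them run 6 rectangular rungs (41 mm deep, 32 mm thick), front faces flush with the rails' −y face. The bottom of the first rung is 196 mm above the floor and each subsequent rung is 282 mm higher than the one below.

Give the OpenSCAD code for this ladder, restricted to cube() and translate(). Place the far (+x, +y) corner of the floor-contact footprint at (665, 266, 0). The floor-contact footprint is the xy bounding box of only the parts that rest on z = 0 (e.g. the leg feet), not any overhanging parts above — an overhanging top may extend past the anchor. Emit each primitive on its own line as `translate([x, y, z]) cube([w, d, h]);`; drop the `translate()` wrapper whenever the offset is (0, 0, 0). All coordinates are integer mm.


translate([254, 225, 0]) cube([39, 41, 1821]);
translate([626, 225, 0]) cube([39, 41, 1821]);
translate([293, 225, 196]) cube([333, 41, 32]);
translate([293, 225, 478]) cube([333, 41, 32]);
translate([293, 225, 760]) cube([333, 41, 32]);
translate([293, 225, 1042]) cube([333, 41, 32]);
translate([293, 225, 1324]) cube([333, 41, 32]);
translate([293, 225, 1606]) cube([333, 41, 32]);
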